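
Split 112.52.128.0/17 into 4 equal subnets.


New prefix = 17 + 2 = 19
Each subnet has 8192 addresses
  112.52.128.0/19
  112.52.160.0/19
  112.52.192.0/19
  112.52.224.0/19
Subnets: 112.52.128.0/19, 112.52.160.0/19, 112.52.192.0/19, 112.52.224.0/19


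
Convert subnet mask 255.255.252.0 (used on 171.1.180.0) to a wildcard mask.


Subnet mask: 255.255.252.0
Wildcard = 255.255.255.255 - subnet mask
255 - 255 = 0
255 - 255 = 0
255 - 252 = 3
255 - 0 = 255
Wildcard: 0.0.3.255


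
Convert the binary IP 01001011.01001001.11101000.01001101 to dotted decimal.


01001011 = 75
01001001 = 73
11101000 = 232
01001101 = 77
IP: 75.73.232.77


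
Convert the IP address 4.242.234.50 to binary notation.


4 = 00000100
242 = 11110010
234 = 11101010
50 = 00110010
Binary: 00000100.11110010.11101010.00110010


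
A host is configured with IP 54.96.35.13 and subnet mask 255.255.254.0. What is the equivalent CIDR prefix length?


Binary: 11111111.11111111.11111110.00000000
Count leading 1s
Prefix: /23


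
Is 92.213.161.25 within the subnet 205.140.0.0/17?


Subnet network: 205.140.0.0
Test IP AND mask: 92.213.128.0
No, 92.213.161.25 is not in 205.140.0.0/17


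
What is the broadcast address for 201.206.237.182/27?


Network: 201.206.237.160/27
Host bits = 5
Set all host bits to 1:
Broadcast: 201.206.237.191


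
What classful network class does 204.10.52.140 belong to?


First octet: 204
Binary: 11001100
110xxxxx -> Class C (192-223)
Class C, default mask 255.255.255.0 (/24)


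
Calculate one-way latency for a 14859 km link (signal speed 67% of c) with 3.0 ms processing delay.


Speed = 0.67 * 3e5 km/s = 201000 km/s
Propagation delay = 14859 / 201000 = 0.0739 s = 73.9254 ms
Processing delay = 3.0 ms
Total one-way latency = 76.9254 ms


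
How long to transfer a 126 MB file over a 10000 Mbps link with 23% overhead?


Effective throughput = 10000 * (1 - 23/100) = 7700 Mbps
File size in Mb = 126 * 8 = 1008 Mb
Time = 1008 / 7700
Time = 0.1309 seconds


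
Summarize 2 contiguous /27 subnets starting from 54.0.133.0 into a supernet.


Original prefix: /27
Number of subnets: 2 = 2^1
New prefix = 27 - 1 = 26
Supernet: 54.0.133.0/26


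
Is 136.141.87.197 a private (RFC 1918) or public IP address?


RFC 1918 private ranges:
  10.0.0.0/8 (10.0.0.0 - 10.255.255.255)
  172.16.0.0/12 (172.16.0.0 - 172.31.255.255)
  192.168.0.0/16 (192.168.0.0 - 192.168.255.255)
Public (not in any RFC 1918 range)


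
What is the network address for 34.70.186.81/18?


IP:   00100010.01000110.10111010.01010001
Mask: 11111111.11111111.11000000.00000000
AND operation:
Net:  00100010.01000110.10000000.00000000
Network: 34.70.128.0/18


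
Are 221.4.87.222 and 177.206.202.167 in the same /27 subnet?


Mask: 255.255.255.224
221.4.87.222 AND mask = 221.4.87.192
177.206.202.167 AND mask = 177.206.202.160
No, different subnets (221.4.87.192 vs 177.206.202.160)


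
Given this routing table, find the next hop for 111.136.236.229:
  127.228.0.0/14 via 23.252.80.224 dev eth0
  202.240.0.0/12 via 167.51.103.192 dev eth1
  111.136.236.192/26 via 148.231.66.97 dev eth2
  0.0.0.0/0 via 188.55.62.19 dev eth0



Longest prefix match for 111.136.236.229:
  /14 127.228.0.0: no
  /12 202.240.0.0: no
  /26 111.136.236.192: MATCH
  /0 0.0.0.0: MATCH
Selected: next-hop 148.231.66.97 via eth2 (matched /26)


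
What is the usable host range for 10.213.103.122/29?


Network: 10.213.103.120
Broadcast: 10.213.103.127
First usable = network + 1
Last usable = broadcast - 1
Range: 10.213.103.121 to 10.213.103.126


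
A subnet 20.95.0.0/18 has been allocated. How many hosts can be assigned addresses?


Host bits = 32 - 18 = 14
Total addresses = 2^14 = 16384
Usable = total - 2 (network and broadcast)
Usable hosts: 16382


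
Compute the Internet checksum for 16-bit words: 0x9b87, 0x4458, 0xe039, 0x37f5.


Sum all words (with carry folding):
+ 0x9b87 = 0x9b87
+ 0x4458 = 0xdfdf
+ 0xe039 = 0xc019
+ 0x37f5 = 0xf80e
One's complement: ~0xf80e
Checksum = 0x07f1


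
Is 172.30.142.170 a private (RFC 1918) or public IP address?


RFC 1918 private ranges:
  10.0.0.0/8 (10.0.0.0 - 10.255.255.255)
  172.16.0.0/12 (172.16.0.0 - 172.31.255.255)
  192.168.0.0/16 (192.168.0.0 - 192.168.255.255)
Private (in 172.16.0.0/12)


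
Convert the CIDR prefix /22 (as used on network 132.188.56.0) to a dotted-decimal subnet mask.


/22 means 22 network bits, 10 host bits
Binary: 11111111111111111111110000000000
Mask: 255.255.252.0


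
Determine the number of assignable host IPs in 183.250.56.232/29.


Host bits = 32 - 29 = 3
Total addresses = 2^3 = 8
Usable = total - 2 (network and broadcast)
Usable hosts: 6


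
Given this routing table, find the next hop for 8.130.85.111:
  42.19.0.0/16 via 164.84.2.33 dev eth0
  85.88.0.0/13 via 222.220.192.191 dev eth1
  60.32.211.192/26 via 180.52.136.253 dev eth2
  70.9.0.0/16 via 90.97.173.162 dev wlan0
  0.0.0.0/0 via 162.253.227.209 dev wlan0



Longest prefix match for 8.130.85.111:
  /16 42.19.0.0: no
  /13 85.88.0.0: no
  /26 60.32.211.192: no
  /16 70.9.0.0: no
  /0 0.0.0.0: MATCH
Selected: next-hop 162.253.227.209 via wlan0 (matched /0)


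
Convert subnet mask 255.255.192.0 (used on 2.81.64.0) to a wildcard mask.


Subnet mask: 255.255.192.0
Wildcard = 255.255.255.255 - subnet mask
255 - 255 = 0
255 - 255 = 0
255 - 192 = 63
255 - 0 = 255
Wildcard: 0.0.63.255


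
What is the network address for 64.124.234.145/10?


IP:   01000000.01111100.11101010.10010001
Mask: 11111111.11000000.00000000.00000000
AND operation:
Net:  01000000.01000000.00000000.00000000
Network: 64.64.0.0/10


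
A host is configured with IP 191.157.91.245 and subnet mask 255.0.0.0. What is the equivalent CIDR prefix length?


Binary: 11111111.00000000.00000000.00000000
Count leading 1s
Prefix: /8


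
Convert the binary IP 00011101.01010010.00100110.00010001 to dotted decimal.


00011101 = 29
01010010 = 82
00100110 = 38
00010001 = 17
IP: 29.82.38.17


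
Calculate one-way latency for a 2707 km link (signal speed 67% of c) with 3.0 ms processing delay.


Speed = 0.67 * 3e5 km/s = 201000 km/s
Propagation delay = 2707 / 201000 = 0.0135 s = 13.4677 ms
Processing delay = 3.0 ms
Total one-way latency = 16.4677 ms


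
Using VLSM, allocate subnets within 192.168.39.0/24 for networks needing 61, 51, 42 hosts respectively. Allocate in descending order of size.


61 hosts -> /26 (62 usable): 192.168.39.0/26
51 hosts -> /26 (62 usable): 192.168.39.64/26
42 hosts -> /26 (62 usable): 192.168.39.128/26
Allocation: 192.168.39.0/26 (61 hosts, 62 usable); 192.168.39.64/26 (51 hosts, 62 usable); 192.168.39.128/26 (42 hosts, 62 usable)


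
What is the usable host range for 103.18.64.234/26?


Network: 103.18.64.192
Broadcast: 103.18.64.255
First usable = network + 1
Last usable = broadcast - 1
Range: 103.18.64.193 to 103.18.64.254


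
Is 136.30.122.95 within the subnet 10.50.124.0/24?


Subnet network: 10.50.124.0
Test IP AND mask: 136.30.122.0
No, 136.30.122.95 is not in 10.50.124.0/24


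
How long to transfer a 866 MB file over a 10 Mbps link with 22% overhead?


Effective throughput = 10 * (1 - 22/100) = 7.8 Mbps
File size in Mb = 866 * 8 = 6928 Mb
Time = 6928 / 7.8
Time = 888.2051 seconds


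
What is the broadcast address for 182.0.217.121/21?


Network: 182.0.216.0/21
Host bits = 11
Set all host bits to 1:
Broadcast: 182.0.223.255


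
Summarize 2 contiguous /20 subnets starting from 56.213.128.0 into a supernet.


Original prefix: /20
Number of subnets: 2 = 2^1
New prefix = 20 - 1 = 19
Supernet: 56.213.128.0/19


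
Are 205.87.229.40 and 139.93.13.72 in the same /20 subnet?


Mask: 255.255.240.0
205.87.229.40 AND mask = 205.87.224.0
139.93.13.72 AND mask = 139.93.0.0
No, different subnets (205.87.224.0 vs 139.93.0.0)


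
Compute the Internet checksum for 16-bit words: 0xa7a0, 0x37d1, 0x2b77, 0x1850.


Sum all words (with carry folding):
+ 0xa7a0 = 0xa7a0
+ 0x37d1 = 0xdf71
+ 0x2b77 = 0x0ae9
+ 0x1850 = 0x2339
One's complement: ~0x2339
Checksum = 0xdcc6


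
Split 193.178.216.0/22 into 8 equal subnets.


New prefix = 22 + 3 = 25
Each subnet has 128 addresses
  193.178.216.0/25
  193.178.216.128/25
  193.178.217.0/25
  193.178.217.128/25
  193.178.218.0/25
  193.178.218.128/25
  193.178.219.0/25
  193.178.219.128/25
Subnets: 193.178.216.0/25, 193.178.216.128/25, 193.178.217.0/25, 193.178.217.128/25, 193.178.218.0/25, 193.178.218.128/25, 193.178.219.0/25, 193.178.219.128/25


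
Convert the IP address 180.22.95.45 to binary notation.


180 = 10110100
22 = 00010110
95 = 01011111
45 = 00101101
Binary: 10110100.00010110.01011111.00101101


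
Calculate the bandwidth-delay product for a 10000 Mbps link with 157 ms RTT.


BDP = bandwidth * RTT
= 10000 Mbps * 157 ms
= 10000 * 1e6 * 157 / 1000 bits
= 1570000000 bits
= 196250000 bytes
= 191650.3906 KB
BDP = 1570000000 bits (196250000 bytes)


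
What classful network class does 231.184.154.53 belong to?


First octet: 231
Binary: 11100111
1110xxxx -> Class D (224-239)
Class D (multicast), default mask N/A


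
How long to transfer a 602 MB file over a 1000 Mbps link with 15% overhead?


Effective throughput = 1000 * (1 - 15/100) = 850 Mbps
File size in Mb = 602 * 8 = 4816 Mb
Time = 4816 / 850
Time = 5.6659 seconds


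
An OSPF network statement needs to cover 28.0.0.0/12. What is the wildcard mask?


Subnet mask: 255.240.0.0
Wildcard = 255.255.255.255 - subnet mask
255 - 255 = 0
255 - 240 = 15
255 - 0 = 255
255 - 0 = 255
Wildcard: 0.15.255.255


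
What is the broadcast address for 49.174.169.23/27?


Network: 49.174.169.0/27
Host bits = 5
Set all host bits to 1:
Broadcast: 49.174.169.31


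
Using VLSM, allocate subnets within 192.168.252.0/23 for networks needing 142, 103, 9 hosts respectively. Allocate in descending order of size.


142 hosts -> /24 (254 usable): 192.168.252.0/24
103 hosts -> /25 (126 usable): 192.168.253.0/25
9 hosts -> /28 (14 usable): 192.168.253.128/28
Allocation: 192.168.252.0/24 (142 hosts, 254 usable); 192.168.253.0/25 (103 hosts, 126 usable); 192.168.253.128/28 (9 hosts, 14 usable)


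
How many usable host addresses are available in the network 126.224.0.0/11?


Host bits = 32 - 11 = 21
Total addresses = 2^21 = 2097152
Usable = total - 2 (network and broadcast)
Usable hosts: 2097150


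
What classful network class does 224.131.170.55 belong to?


First octet: 224
Binary: 11100000
1110xxxx -> Class D (224-239)
Class D (multicast), default mask N/A


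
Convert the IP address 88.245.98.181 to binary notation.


88 = 01011000
245 = 11110101
98 = 01100010
181 = 10110101
Binary: 01011000.11110101.01100010.10110101


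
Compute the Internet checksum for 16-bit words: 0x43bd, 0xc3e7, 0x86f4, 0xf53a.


Sum all words (with carry folding):
+ 0x43bd = 0x43bd
+ 0xc3e7 = 0x07a5
+ 0x86f4 = 0x8e99
+ 0xf53a = 0x83d4
One's complement: ~0x83d4
Checksum = 0x7c2b


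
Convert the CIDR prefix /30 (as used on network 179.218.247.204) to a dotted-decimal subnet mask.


/30 means 30 network bits, 2 host bits
Binary: 11111111111111111111111111111100
Mask: 255.255.255.252


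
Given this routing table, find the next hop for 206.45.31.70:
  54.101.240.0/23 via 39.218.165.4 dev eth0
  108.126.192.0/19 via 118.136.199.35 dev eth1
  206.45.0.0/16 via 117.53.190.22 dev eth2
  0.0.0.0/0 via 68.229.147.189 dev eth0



Longest prefix match for 206.45.31.70:
  /23 54.101.240.0: no
  /19 108.126.192.0: no
  /16 206.45.0.0: MATCH
  /0 0.0.0.0: MATCH
Selected: next-hop 117.53.190.22 via eth2 (matched /16)


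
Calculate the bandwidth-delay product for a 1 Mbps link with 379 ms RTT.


BDP = bandwidth * RTT
= 1 Mbps * 379 ms
= 1 * 1e6 * 379 / 1000 bits
= 379000 bits
= 47375 bytes
= 46.2646 KB
BDP = 379000 bits (47375 bytes)


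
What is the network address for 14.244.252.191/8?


IP:   00001110.11110100.11111100.10111111
Mask: 11111111.00000000.00000000.00000000
AND operation:
Net:  00001110.00000000.00000000.00000000
Network: 14.0.0.0/8


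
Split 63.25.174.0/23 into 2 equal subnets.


New prefix = 23 + 1 = 24
Each subnet has 256 addresses
  63.25.174.0/24
  63.25.175.0/24
Subnets: 63.25.174.0/24, 63.25.175.0/24


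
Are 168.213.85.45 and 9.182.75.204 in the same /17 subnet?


Mask: 255.255.128.0
168.213.85.45 AND mask = 168.213.0.0
9.182.75.204 AND mask = 9.182.0.0
No, different subnets (168.213.0.0 vs 9.182.0.0)


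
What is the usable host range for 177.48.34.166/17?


Network: 177.48.0.0
Broadcast: 177.48.127.255
First usable = network + 1
Last usable = broadcast - 1
Range: 177.48.0.1 to 177.48.127.254


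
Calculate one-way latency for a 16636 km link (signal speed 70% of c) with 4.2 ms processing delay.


Speed = 0.7 * 3e5 km/s = 210000 km/s
Propagation delay = 16636 / 210000 = 0.0792 s = 79.219 ms
Processing delay = 4.2 ms
Total one-way latency = 83.419 ms


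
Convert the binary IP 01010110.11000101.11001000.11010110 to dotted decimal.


01010110 = 86
11000101 = 197
11001000 = 200
11010110 = 214
IP: 86.197.200.214


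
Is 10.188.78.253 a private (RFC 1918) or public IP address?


RFC 1918 private ranges:
  10.0.0.0/8 (10.0.0.0 - 10.255.255.255)
  172.16.0.0/12 (172.16.0.0 - 172.31.255.255)
  192.168.0.0/16 (192.168.0.0 - 192.168.255.255)
Private (in 10.0.0.0/8)


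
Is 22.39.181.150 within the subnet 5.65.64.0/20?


Subnet network: 5.65.64.0
Test IP AND mask: 22.39.176.0
No, 22.39.181.150 is not in 5.65.64.0/20


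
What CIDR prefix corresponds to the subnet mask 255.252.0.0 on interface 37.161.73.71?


Binary: 11111111.11111100.00000000.00000000
Count leading 1s
Prefix: /14


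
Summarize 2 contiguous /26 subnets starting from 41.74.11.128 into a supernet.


Original prefix: /26
Number of subnets: 2 = 2^1
New prefix = 26 - 1 = 25
Supernet: 41.74.11.128/25


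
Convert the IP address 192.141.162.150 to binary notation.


192 = 11000000
141 = 10001101
162 = 10100010
150 = 10010110
Binary: 11000000.10001101.10100010.10010110


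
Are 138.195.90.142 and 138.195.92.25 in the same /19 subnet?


Mask: 255.255.224.0
138.195.90.142 AND mask = 138.195.64.0
138.195.92.25 AND mask = 138.195.64.0
Yes, same subnet (138.195.64.0)


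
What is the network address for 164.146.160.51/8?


IP:   10100100.10010010.10100000.00110011
Mask: 11111111.00000000.00000000.00000000
AND operation:
Net:  10100100.00000000.00000000.00000000
Network: 164.0.0.0/8


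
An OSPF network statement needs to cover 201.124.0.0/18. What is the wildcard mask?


Subnet mask: 255.255.192.0
Wildcard = 255.255.255.255 - subnet mask
255 - 255 = 0
255 - 255 = 0
255 - 192 = 63
255 - 0 = 255
Wildcard: 0.0.63.255


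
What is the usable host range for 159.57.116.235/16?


Network: 159.57.0.0
Broadcast: 159.57.255.255
First usable = network + 1
Last usable = broadcast - 1
Range: 159.57.0.1 to 159.57.255.254


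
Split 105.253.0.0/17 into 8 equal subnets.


New prefix = 17 + 3 = 20
Each subnet has 4096 addresses
  105.253.0.0/20
  105.253.16.0/20
  105.253.32.0/20
  105.253.48.0/20
  105.253.64.0/20
  105.253.80.0/20
  105.253.96.0/20
  105.253.112.0/20
Subnets: 105.253.0.0/20, 105.253.16.0/20, 105.253.32.0/20, 105.253.48.0/20, 105.253.64.0/20, 105.253.80.0/20, 105.253.96.0/20, 105.253.112.0/20


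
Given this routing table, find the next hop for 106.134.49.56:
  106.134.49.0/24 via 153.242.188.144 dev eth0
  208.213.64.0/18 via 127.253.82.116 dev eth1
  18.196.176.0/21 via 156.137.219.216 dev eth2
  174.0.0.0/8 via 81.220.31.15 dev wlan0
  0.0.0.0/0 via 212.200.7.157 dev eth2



Longest prefix match for 106.134.49.56:
  /24 106.134.49.0: MATCH
  /18 208.213.64.0: no
  /21 18.196.176.0: no
  /8 174.0.0.0: no
  /0 0.0.0.0: MATCH
Selected: next-hop 153.242.188.144 via eth0 (matched /24)


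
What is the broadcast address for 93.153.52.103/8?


Network: 93.0.0.0/8
Host bits = 24
Set all host bits to 1:
Broadcast: 93.255.255.255


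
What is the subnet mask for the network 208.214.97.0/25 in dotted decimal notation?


/25 means 25 network bits, 7 host bits
Binary: 11111111111111111111111110000000
Mask: 255.255.255.128


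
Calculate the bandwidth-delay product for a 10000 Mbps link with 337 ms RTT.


BDP = bandwidth * RTT
= 10000 Mbps * 337 ms
= 10000 * 1e6 * 337 / 1000 bits
= 3370000000 bits
= 421250000 bytes
= 411376.9531 KB
BDP = 3370000000 bits (421250000 bytes)


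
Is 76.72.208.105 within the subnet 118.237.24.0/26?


Subnet network: 118.237.24.0
Test IP AND mask: 76.72.208.64
No, 76.72.208.105 is not in 118.237.24.0/26


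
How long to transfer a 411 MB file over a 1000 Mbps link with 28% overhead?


Effective throughput = 1000 * (1 - 28/100) = 720 Mbps
File size in Mb = 411 * 8 = 3288 Mb
Time = 3288 / 720
Time = 4.5667 seconds


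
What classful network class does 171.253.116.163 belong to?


First octet: 171
Binary: 10101011
10xxxxxx -> Class B (128-191)
Class B, default mask 255.255.0.0 (/16)


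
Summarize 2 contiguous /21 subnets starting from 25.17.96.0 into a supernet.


Original prefix: /21
Number of subnets: 2 = 2^1
New prefix = 21 - 1 = 20
Supernet: 25.17.96.0/20


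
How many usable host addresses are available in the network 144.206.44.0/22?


Host bits = 32 - 22 = 10
Total addresses = 2^10 = 1024
Usable = total - 2 (network and broadcast)
Usable hosts: 1022


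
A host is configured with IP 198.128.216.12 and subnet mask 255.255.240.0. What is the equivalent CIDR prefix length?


Binary: 11111111.11111111.11110000.00000000
Count leading 1s
Prefix: /20


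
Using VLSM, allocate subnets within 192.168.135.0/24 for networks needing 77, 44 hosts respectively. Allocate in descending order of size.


77 hosts -> /25 (126 usable): 192.168.135.0/25
44 hosts -> /26 (62 usable): 192.168.135.128/26
Allocation: 192.168.135.0/25 (77 hosts, 126 usable); 192.168.135.128/26 (44 hosts, 62 usable)


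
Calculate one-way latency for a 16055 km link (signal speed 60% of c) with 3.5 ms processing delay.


Speed = 0.6 * 3e5 km/s = 180000 km/s
Propagation delay = 16055 / 180000 = 0.0892 s = 89.1944 ms
Processing delay = 3.5 ms
Total one-way latency = 92.6944 ms


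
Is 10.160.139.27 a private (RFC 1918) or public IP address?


RFC 1918 private ranges:
  10.0.0.0/8 (10.0.0.0 - 10.255.255.255)
  172.16.0.0/12 (172.16.0.0 - 172.31.255.255)
  192.168.0.0/16 (192.168.0.0 - 192.168.255.255)
Private (in 10.0.0.0/8)


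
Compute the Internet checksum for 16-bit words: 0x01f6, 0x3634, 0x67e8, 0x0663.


Sum all words (with carry folding):
+ 0x01f6 = 0x01f6
+ 0x3634 = 0x382a
+ 0x67e8 = 0xa012
+ 0x0663 = 0xa675
One's complement: ~0xa675
Checksum = 0x598a


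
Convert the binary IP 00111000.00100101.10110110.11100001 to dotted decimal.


00111000 = 56
00100101 = 37
10110110 = 182
11100001 = 225
IP: 56.37.182.225


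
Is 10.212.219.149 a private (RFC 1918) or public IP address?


RFC 1918 private ranges:
  10.0.0.0/8 (10.0.0.0 - 10.255.255.255)
  172.16.0.0/12 (172.16.0.0 - 172.31.255.255)
  192.168.0.0/16 (192.168.0.0 - 192.168.255.255)
Private (in 10.0.0.0/8)


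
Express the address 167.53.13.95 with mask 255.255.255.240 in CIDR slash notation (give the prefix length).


Binary: 11111111.11111111.11111111.11110000
Count leading 1s
Prefix: /28


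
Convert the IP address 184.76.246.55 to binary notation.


184 = 10111000
76 = 01001100
246 = 11110110
55 = 00110111
Binary: 10111000.01001100.11110110.00110111


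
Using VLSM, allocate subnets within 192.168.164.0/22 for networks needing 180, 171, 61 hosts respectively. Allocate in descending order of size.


180 hosts -> /24 (254 usable): 192.168.164.0/24
171 hosts -> /24 (254 usable): 192.168.165.0/24
61 hosts -> /26 (62 usable): 192.168.166.0/26
Allocation: 192.168.164.0/24 (180 hosts, 254 usable); 192.168.165.0/24 (171 hosts, 254 usable); 192.168.166.0/26 (61 hosts, 62 usable)


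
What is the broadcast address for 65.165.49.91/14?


Network: 65.164.0.0/14
Host bits = 18
Set all host bits to 1:
Broadcast: 65.167.255.255


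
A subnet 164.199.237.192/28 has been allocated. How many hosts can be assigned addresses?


Host bits = 32 - 28 = 4
Total addresses = 2^4 = 16
Usable = total - 2 (network and broadcast)
Usable hosts: 14


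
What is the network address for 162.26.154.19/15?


IP:   10100010.00011010.10011010.00010011
Mask: 11111111.11111110.00000000.00000000
AND operation:
Net:  10100010.00011010.00000000.00000000
Network: 162.26.0.0/15


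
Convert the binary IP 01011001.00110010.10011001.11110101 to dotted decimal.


01011001 = 89
00110010 = 50
10011001 = 153
11110101 = 245
IP: 89.50.153.245


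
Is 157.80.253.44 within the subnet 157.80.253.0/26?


Subnet network: 157.80.253.0
Test IP AND mask: 157.80.253.0
Yes, 157.80.253.44 is in 157.80.253.0/26


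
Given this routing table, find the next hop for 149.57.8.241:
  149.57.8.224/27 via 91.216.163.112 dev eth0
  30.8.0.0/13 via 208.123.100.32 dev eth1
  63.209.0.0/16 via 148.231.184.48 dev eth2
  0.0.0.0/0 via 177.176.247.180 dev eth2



Longest prefix match for 149.57.8.241:
  /27 149.57.8.224: MATCH
  /13 30.8.0.0: no
  /16 63.209.0.0: no
  /0 0.0.0.0: MATCH
Selected: next-hop 91.216.163.112 via eth0 (matched /27)


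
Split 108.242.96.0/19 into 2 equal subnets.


New prefix = 19 + 1 = 20
Each subnet has 4096 addresses
  108.242.96.0/20
  108.242.112.0/20
Subnets: 108.242.96.0/20, 108.242.112.0/20


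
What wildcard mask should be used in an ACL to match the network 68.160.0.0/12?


Subnet mask: 255.240.0.0
Wildcard = 255.255.255.255 - subnet mask
255 - 255 = 0
255 - 240 = 15
255 - 0 = 255
255 - 0 = 255
Wildcard: 0.15.255.255


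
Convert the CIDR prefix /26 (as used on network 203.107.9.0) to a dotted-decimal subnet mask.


/26 means 26 network bits, 6 host bits
Binary: 11111111111111111111111111000000
Mask: 255.255.255.192


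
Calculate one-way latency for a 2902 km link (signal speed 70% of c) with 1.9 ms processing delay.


Speed = 0.7 * 3e5 km/s = 210000 km/s
Propagation delay = 2902 / 210000 = 0.0138 s = 13.819 ms
Processing delay = 1.9 ms
Total one-way latency = 15.719 ms


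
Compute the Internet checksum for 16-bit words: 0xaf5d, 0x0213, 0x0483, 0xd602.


Sum all words (with carry folding):
+ 0xaf5d = 0xaf5d
+ 0x0213 = 0xb170
+ 0x0483 = 0xb5f3
+ 0xd602 = 0x8bf6
One's complement: ~0x8bf6
Checksum = 0x7409


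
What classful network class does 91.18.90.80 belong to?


First octet: 91
Binary: 01011011
0xxxxxxx -> Class A (1-126)
Class A, default mask 255.0.0.0 (/8)


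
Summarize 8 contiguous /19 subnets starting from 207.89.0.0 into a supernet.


Original prefix: /19
Number of subnets: 8 = 2^3
New prefix = 19 - 3 = 16
Supernet: 207.89.0.0/16


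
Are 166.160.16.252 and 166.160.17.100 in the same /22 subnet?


Mask: 255.255.252.0
166.160.16.252 AND mask = 166.160.16.0
166.160.17.100 AND mask = 166.160.16.0
Yes, same subnet (166.160.16.0)


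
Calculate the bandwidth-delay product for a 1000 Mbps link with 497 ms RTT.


BDP = bandwidth * RTT
= 1000 Mbps * 497 ms
= 1000 * 1e6 * 497 / 1000 bits
= 497000000 bits
= 62125000 bytes
= 60668.9453 KB
BDP = 497000000 bits (62125000 bytes)


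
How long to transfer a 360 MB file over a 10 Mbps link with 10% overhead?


Effective throughput = 10 * (1 - 10/100) = 9 Mbps
File size in Mb = 360 * 8 = 2880 Mb
Time = 2880 / 9
Time = 320 seconds


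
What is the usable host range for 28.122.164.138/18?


Network: 28.122.128.0
Broadcast: 28.122.191.255
First usable = network + 1
Last usable = broadcast - 1
Range: 28.122.128.1 to 28.122.191.254


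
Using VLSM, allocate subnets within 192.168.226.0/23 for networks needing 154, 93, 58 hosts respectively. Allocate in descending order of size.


154 hosts -> /24 (254 usable): 192.168.226.0/24
93 hosts -> /25 (126 usable): 192.168.227.0/25
58 hosts -> /26 (62 usable): 192.168.227.128/26
Allocation: 192.168.226.0/24 (154 hosts, 254 usable); 192.168.227.0/25 (93 hosts, 126 usable); 192.168.227.128/26 (58 hosts, 62 usable)


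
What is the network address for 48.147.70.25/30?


IP:   00110000.10010011.01000110.00011001
Mask: 11111111.11111111.11111111.11111100
AND operation:
Net:  00110000.10010011.01000110.00011000
Network: 48.147.70.24/30


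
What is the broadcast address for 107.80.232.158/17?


Network: 107.80.128.0/17
Host bits = 15
Set all host bits to 1:
Broadcast: 107.80.255.255


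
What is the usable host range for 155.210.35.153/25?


Network: 155.210.35.128
Broadcast: 155.210.35.255
First usable = network + 1
Last usable = broadcast - 1
Range: 155.210.35.129 to 155.210.35.254


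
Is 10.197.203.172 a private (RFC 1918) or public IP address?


RFC 1918 private ranges:
  10.0.0.0/8 (10.0.0.0 - 10.255.255.255)
  172.16.0.0/12 (172.16.0.0 - 172.31.255.255)
  192.168.0.0/16 (192.168.0.0 - 192.168.255.255)
Private (in 10.0.0.0/8)


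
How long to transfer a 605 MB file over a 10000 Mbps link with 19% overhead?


Effective throughput = 10000 * (1 - 19/100) = 8100.0 Mbps
File size in Mb = 605 * 8 = 4840 Mb
Time = 4840 / 8100.0
Time = 0.5975 seconds


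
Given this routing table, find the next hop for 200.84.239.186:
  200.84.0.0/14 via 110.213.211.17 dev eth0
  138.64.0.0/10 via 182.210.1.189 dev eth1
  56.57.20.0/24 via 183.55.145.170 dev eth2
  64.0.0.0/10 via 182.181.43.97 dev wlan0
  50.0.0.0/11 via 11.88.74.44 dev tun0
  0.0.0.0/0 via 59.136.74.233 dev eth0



Longest prefix match for 200.84.239.186:
  /14 200.84.0.0: MATCH
  /10 138.64.0.0: no
  /24 56.57.20.0: no
  /10 64.0.0.0: no
  /11 50.0.0.0: no
  /0 0.0.0.0: MATCH
Selected: next-hop 110.213.211.17 via eth0 (matched /14)


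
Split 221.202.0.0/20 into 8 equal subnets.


New prefix = 20 + 3 = 23
Each subnet has 512 addresses
  221.202.0.0/23
  221.202.2.0/23
  221.202.4.0/23
  221.202.6.0/23
  221.202.8.0/23
  221.202.10.0/23
  221.202.12.0/23
  221.202.14.0/23
Subnets: 221.202.0.0/23, 221.202.2.0/23, 221.202.4.0/23, 221.202.6.0/23, 221.202.8.0/23, 221.202.10.0/23, 221.202.12.0/23, 221.202.14.0/23


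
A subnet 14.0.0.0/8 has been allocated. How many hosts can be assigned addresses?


Host bits = 32 - 8 = 24
Total addresses = 2^24 = 16777216
Usable = total - 2 (network and broadcast)
Usable hosts: 16777214


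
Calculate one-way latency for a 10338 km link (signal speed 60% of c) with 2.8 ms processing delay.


Speed = 0.6 * 3e5 km/s = 180000 km/s
Propagation delay = 10338 / 180000 = 0.0574 s = 57.4333 ms
Processing delay = 2.8 ms
Total one-way latency = 60.2333 ms


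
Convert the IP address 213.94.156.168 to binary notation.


213 = 11010101
94 = 01011110
156 = 10011100
168 = 10101000
Binary: 11010101.01011110.10011100.10101000


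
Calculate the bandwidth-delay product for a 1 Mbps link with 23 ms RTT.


BDP = bandwidth * RTT
= 1 Mbps * 23 ms
= 1 * 1e6 * 23 / 1000 bits
= 23000 bits
= 2875 bytes
= 2.8076 KB
BDP = 23000 bits (2875 bytes)


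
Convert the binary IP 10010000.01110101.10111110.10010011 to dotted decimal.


10010000 = 144
01110101 = 117
10111110 = 190
10010011 = 147
IP: 144.117.190.147


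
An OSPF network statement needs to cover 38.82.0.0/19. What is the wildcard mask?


Subnet mask: 255.255.224.0
Wildcard = 255.255.255.255 - subnet mask
255 - 255 = 0
255 - 255 = 0
255 - 224 = 31
255 - 0 = 255
Wildcard: 0.0.31.255


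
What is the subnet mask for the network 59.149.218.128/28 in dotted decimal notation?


/28 means 28 network bits, 4 host bits
Binary: 11111111111111111111111111110000
Mask: 255.255.255.240


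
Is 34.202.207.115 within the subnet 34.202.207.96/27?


Subnet network: 34.202.207.96
Test IP AND mask: 34.202.207.96
Yes, 34.202.207.115 is in 34.202.207.96/27


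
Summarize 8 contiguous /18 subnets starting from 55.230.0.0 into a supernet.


Original prefix: /18
Number of subnets: 8 = 2^3
New prefix = 18 - 3 = 15
Supernet: 55.230.0.0/15


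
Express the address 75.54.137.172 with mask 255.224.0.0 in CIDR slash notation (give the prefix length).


Binary: 11111111.11100000.00000000.00000000
Count leading 1s
Prefix: /11


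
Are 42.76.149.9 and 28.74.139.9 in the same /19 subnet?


Mask: 255.255.224.0
42.76.149.9 AND mask = 42.76.128.0
28.74.139.9 AND mask = 28.74.128.0
No, different subnets (42.76.128.0 vs 28.74.128.0)


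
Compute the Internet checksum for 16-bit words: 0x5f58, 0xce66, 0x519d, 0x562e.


Sum all words (with carry folding):
+ 0x5f58 = 0x5f58
+ 0xce66 = 0x2dbf
+ 0x519d = 0x7f5c
+ 0x562e = 0xd58a
One's complement: ~0xd58a
Checksum = 0x2a75


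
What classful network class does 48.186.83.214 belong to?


First octet: 48
Binary: 00110000
0xxxxxxx -> Class A (1-126)
Class A, default mask 255.0.0.0 (/8)


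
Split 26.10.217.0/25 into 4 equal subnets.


New prefix = 25 + 2 = 27
Each subnet has 32 addresses
  26.10.217.0/27
  26.10.217.32/27
  26.10.217.64/27
  26.10.217.96/27
Subnets: 26.10.217.0/27, 26.10.217.32/27, 26.10.217.64/27, 26.10.217.96/27


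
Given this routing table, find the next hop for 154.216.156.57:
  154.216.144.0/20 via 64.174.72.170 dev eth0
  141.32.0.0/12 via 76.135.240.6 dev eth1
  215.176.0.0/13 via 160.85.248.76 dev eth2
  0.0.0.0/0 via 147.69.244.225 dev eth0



Longest prefix match for 154.216.156.57:
  /20 154.216.144.0: MATCH
  /12 141.32.0.0: no
  /13 215.176.0.0: no
  /0 0.0.0.0: MATCH
Selected: next-hop 64.174.72.170 via eth0 (matched /20)


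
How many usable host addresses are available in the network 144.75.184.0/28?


Host bits = 32 - 28 = 4
Total addresses = 2^4 = 16
Usable = total - 2 (network and broadcast)
Usable hosts: 14


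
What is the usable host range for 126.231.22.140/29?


Network: 126.231.22.136
Broadcast: 126.231.22.143
First usable = network + 1
Last usable = broadcast - 1
Range: 126.231.22.137 to 126.231.22.142


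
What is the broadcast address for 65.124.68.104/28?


Network: 65.124.68.96/28
Host bits = 4
Set all host bits to 1:
Broadcast: 65.124.68.111


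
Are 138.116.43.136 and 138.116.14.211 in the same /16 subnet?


Mask: 255.255.0.0
138.116.43.136 AND mask = 138.116.0.0
138.116.14.211 AND mask = 138.116.0.0
Yes, same subnet (138.116.0.0)


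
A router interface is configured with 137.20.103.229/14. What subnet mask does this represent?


/14 means 14 network bits, 18 host bits
Binary: 11111111111111000000000000000000
Mask: 255.252.0.0


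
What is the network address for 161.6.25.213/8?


IP:   10100001.00000110.00011001.11010101
Mask: 11111111.00000000.00000000.00000000
AND operation:
Net:  10100001.00000000.00000000.00000000
Network: 161.0.0.0/8


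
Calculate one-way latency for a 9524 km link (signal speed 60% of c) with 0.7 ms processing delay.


Speed = 0.6 * 3e5 km/s = 180000 km/s
Propagation delay = 9524 / 180000 = 0.0529 s = 52.9111 ms
Processing delay = 0.7 ms
Total one-way latency = 53.6111 ms


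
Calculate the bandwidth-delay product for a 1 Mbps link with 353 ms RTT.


BDP = bandwidth * RTT
= 1 Mbps * 353 ms
= 1 * 1e6 * 353 / 1000 bits
= 353000 bits
= 44125 bytes
= 43.0908 KB
BDP = 353000 bits (44125 bytes)


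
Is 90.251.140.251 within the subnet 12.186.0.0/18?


Subnet network: 12.186.0.0
Test IP AND mask: 90.251.128.0
No, 90.251.140.251 is not in 12.186.0.0/18


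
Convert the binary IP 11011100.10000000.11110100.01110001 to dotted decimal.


11011100 = 220
10000000 = 128
11110100 = 244
01110001 = 113
IP: 220.128.244.113


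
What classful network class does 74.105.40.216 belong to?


First octet: 74
Binary: 01001010
0xxxxxxx -> Class A (1-126)
Class A, default mask 255.0.0.0 (/8)


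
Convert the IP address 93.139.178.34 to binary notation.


93 = 01011101
139 = 10001011
178 = 10110010
34 = 00100010
Binary: 01011101.10001011.10110010.00100010


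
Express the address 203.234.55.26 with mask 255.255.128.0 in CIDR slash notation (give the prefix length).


Binary: 11111111.11111111.10000000.00000000
Count leading 1s
Prefix: /17


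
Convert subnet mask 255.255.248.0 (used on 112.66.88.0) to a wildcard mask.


Subnet mask: 255.255.248.0
Wildcard = 255.255.255.255 - subnet mask
255 - 255 = 0
255 - 255 = 0
255 - 248 = 7
255 - 0 = 255
Wildcard: 0.0.7.255


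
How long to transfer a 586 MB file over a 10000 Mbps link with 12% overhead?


Effective throughput = 10000 * (1 - 12/100) = 8800 Mbps
File size in Mb = 586 * 8 = 4688 Mb
Time = 4688 / 8800
Time = 0.5327 seconds


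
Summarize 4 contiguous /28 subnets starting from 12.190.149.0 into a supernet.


Original prefix: /28
Number of subnets: 4 = 2^2
New prefix = 28 - 2 = 26
Supernet: 12.190.149.0/26


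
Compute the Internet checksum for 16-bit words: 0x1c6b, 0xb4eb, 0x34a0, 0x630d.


Sum all words (with carry folding):
+ 0x1c6b = 0x1c6b
+ 0xb4eb = 0xd156
+ 0x34a0 = 0x05f7
+ 0x630d = 0x6904
One's complement: ~0x6904
Checksum = 0x96fb


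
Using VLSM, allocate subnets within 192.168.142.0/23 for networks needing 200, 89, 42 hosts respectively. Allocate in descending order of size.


200 hosts -> /24 (254 usable): 192.168.142.0/24
89 hosts -> /25 (126 usable): 192.168.143.0/25
42 hosts -> /26 (62 usable): 192.168.143.128/26
Allocation: 192.168.142.0/24 (200 hosts, 254 usable); 192.168.143.0/25 (89 hosts, 126 usable); 192.168.143.128/26 (42 hosts, 62 usable)


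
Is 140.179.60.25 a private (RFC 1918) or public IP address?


RFC 1918 private ranges:
  10.0.0.0/8 (10.0.0.0 - 10.255.255.255)
  172.16.0.0/12 (172.16.0.0 - 172.31.255.255)
  192.168.0.0/16 (192.168.0.0 - 192.168.255.255)
Public (not in any RFC 1918 range)


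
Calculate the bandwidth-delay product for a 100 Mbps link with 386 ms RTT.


BDP = bandwidth * RTT
= 100 Mbps * 386 ms
= 100 * 1e6 * 386 / 1000 bits
= 38600000 bits
= 4825000 bytes
= 4711.9141 KB
BDP = 38600000 bits (4825000 bytes)


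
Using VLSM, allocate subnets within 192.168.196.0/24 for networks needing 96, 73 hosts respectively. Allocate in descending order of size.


96 hosts -> /25 (126 usable): 192.168.196.0/25
73 hosts -> /25 (126 usable): 192.168.196.128/25
Allocation: 192.168.196.0/25 (96 hosts, 126 usable); 192.168.196.128/25 (73 hosts, 126 usable)


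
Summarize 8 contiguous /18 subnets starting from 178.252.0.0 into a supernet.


Original prefix: /18
Number of subnets: 8 = 2^3
New prefix = 18 - 3 = 15
Supernet: 178.252.0.0/15


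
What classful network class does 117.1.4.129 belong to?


First octet: 117
Binary: 01110101
0xxxxxxx -> Class A (1-126)
Class A, default mask 255.0.0.0 (/8)


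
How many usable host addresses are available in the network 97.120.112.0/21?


Host bits = 32 - 21 = 11
Total addresses = 2^11 = 2048
Usable = total - 2 (network and broadcast)
Usable hosts: 2046


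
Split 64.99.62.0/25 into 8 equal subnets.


New prefix = 25 + 3 = 28
Each subnet has 16 addresses
  64.99.62.0/28
  64.99.62.16/28
  64.99.62.32/28
  64.99.62.48/28
  64.99.62.64/28
  64.99.62.80/28
  64.99.62.96/28
  64.99.62.112/28
Subnets: 64.99.62.0/28, 64.99.62.16/28, 64.99.62.32/28, 64.99.62.48/28, 64.99.62.64/28, 64.99.62.80/28, 64.99.62.96/28, 64.99.62.112/28


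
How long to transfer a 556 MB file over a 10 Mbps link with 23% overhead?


Effective throughput = 10 * (1 - 23/100) = 7.7 Mbps
File size in Mb = 556 * 8 = 4448 Mb
Time = 4448 / 7.7
Time = 577.6623 seconds


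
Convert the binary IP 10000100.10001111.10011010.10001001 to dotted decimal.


10000100 = 132
10001111 = 143
10011010 = 154
10001001 = 137
IP: 132.143.154.137


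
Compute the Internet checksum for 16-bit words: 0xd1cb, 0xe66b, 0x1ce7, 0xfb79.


Sum all words (with carry folding):
+ 0xd1cb = 0xd1cb
+ 0xe66b = 0xb837
+ 0x1ce7 = 0xd51e
+ 0xfb79 = 0xd098
One's complement: ~0xd098
Checksum = 0x2f67


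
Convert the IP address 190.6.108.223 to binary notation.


190 = 10111110
6 = 00000110
108 = 01101100
223 = 11011111
Binary: 10111110.00000110.01101100.11011111


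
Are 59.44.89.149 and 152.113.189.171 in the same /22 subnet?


Mask: 255.255.252.0
59.44.89.149 AND mask = 59.44.88.0
152.113.189.171 AND mask = 152.113.188.0
No, different subnets (59.44.88.0 vs 152.113.188.0)


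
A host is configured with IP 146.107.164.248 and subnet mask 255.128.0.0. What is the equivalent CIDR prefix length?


Binary: 11111111.10000000.00000000.00000000
Count leading 1s
Prefix: /9


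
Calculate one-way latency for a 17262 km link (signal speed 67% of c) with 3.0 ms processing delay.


Speed = 0.67 * 3e5 km/s = 201000 km/s
Propagation delay = 17262 / 201000 = 0.0859 s = 85.8806 ms
Processing delay = 3.0 ms
Total one-way latency = 88.8806 ms


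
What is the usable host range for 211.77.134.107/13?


Network: 211.72.0.0
Broadcast: 211.79.255.255
First usable = network + 1
Last usable = broadcast - 1
Range: 211.72.0.1 to 211.79.255.254


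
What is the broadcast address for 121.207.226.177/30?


Network: 121.207.226.176/30
Host bits = 2
Set all host bits to 1:
Broadcast: 121.207.226.179


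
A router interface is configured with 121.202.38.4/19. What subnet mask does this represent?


/19 means 19 network bits, 13 host bits
Binary: 11111111111111111110000000000000
Mask: 255.255.224.0


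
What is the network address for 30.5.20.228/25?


IP:   00011110.00000101.00010100.11100100
Mask: 11111111.11111111.11111111.10000000
AND operation:
Net:  00011110.00000101.00010100.10000000
Network: 30.5.20.128/25


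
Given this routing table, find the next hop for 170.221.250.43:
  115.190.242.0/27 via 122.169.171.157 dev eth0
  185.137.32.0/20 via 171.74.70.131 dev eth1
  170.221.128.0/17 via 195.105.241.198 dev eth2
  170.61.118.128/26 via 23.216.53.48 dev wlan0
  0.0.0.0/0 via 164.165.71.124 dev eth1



Longest prefix match for 170.221.250.43:
  /27 115.190.242.0: no
  /20 185.137.32.0: no
  /17 170.221.128.0: MATCH
  /26 170.61.118.128: no
  /0 0.0.0.0: MATCH
Selected: next-hop 195.105.241.198 via eth2 (matched /17)


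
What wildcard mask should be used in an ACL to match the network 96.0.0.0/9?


Subnet mask: 255.128.0.0
Wildcard = 255.255.255.255 - subnet mask
255 - 255 = 0
255 - 128 = 127
255 - 0 = 255
255 - 0 = 255
Wildcard: 0.127.255.255


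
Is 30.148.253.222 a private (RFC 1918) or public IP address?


RFC 1918 private ranges:
  10.0.0.0/8 (10.0.0.0 - 10.255.255.255)
  172.16.0.0/12 (172.16.0.0 - 172.31.255.255)
  192.168.0.0/16 (192.168.0.0 - 192.168.255.255)
Public (not in any RFC 1918 range)


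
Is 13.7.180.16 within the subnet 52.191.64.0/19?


Subnet network: 52.191.64.0
Test IP AND mask: 13.7.160.0
No, 13.7.180.16 is not in 52.191.64.0/19


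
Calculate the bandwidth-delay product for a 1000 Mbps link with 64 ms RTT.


BDP = bandwidth * RTT
= 1000 Mbps * 64 ms
= 1000 * 1e6 * 64 / 1000 bits
= 64000000 bits
= 8000000 bytes
= 7812.5 KB
BDP = 64000000 bits (8000000 bytes)


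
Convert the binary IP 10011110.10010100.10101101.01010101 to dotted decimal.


10011110 = 158
10010100 = 148
10101101 = 173
01010101 = 85
IP: 158.148.173.85


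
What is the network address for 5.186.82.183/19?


IP:   00000101.10111010.01010010.10110111
Mask: 11111111.11111111.11100000.00000000
AND operation:
Net:  00000101.10111010.01000000.00000000
Network: 5.186.64.0/19


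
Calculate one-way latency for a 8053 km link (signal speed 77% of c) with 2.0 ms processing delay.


Speed = 0.77 * 3e5 km/s = 231000 km/s
Propagation delay = 8053 / 231000 = 0.0349 s = 34.8615 ms
Processing delay = 2.0 ms
Total one-way latency = 36.8615 ms


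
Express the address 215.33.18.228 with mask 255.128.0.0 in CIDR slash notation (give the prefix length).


Binary: 11111111.10000000.00000000.00000000
Count leading 1s
Prefix: /9
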